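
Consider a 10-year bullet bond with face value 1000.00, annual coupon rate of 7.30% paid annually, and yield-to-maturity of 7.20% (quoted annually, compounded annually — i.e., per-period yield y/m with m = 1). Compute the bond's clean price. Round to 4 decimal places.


Answer: Price = 1006.9591

Derivation:
Coupon per period c = face * coupon_rate / m = 73.000000
Periods per year m = 1; per-period yield y/m = 0.072000
Number of cashflows N = 10
Cashflows (t years, CF_t, discount factor 1/(1+y/m)^(m*t), PV):
  t = 1.0000: CF_t = 73.000000, DF = 0.932836, PV = 68.097015
  t = 2.0000: CF_t = 73.000000, DF = 0.870183, PV = 63.523335
  t = 3.0000: CF_t = 73.000000, DF = 0.811738, PV = 59.256842
  t = 4.0000: CF_t = 73.000000, DF = 0.757218, PV = 55.276905
  t = 5.0000: CF_t = 73.000000, DF = 0.706360, PV = 51.564277
  t = 6.0000: CF_t = 73.000000, DF = 0.658918, PV = 48.101005
  t = 7.0000: CF_t = 73.000000, DF = 0.614662, PV = 44.870340
  t = 8.0000: CF_t = 73.000000, DF = 0.573379, PV = 41.856661
  t = 9.0000: CF_t = 73.000000, DF = 0.534868, PV = 39.045392
  t = 10.0000: CF_t = 1073.000000, DF = 0.498944, PV = 535.367334
Price P = sum_t PV_t = 1006.959106


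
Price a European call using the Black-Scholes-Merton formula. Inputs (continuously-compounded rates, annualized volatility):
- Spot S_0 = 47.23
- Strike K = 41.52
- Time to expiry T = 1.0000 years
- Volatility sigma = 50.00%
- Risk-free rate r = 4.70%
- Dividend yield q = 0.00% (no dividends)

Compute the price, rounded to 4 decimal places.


Answer: Price = 12.8925

Derivation:
d1 = (ln(S/K) + (r - q + 0.5*sigma^2) * T) / (sigma * sqrt(T)) = 0.60170809
d2 = d1 - sigma * sqrt(T) = 0.10170809
exp(-rT) = 0.95408740; exp(-qT) = 1.00000000
C = S_0 * exp(-qT) * N(d1) - K * exp(-rT) * N(d2)
N(d1) = 0.72631577; N(d2) = 0.54050581
C = 47.2300 * 1.00000000 * 0.72631577 - 41.5200 * 0.95408740 * 0.54050581 = 12.8925


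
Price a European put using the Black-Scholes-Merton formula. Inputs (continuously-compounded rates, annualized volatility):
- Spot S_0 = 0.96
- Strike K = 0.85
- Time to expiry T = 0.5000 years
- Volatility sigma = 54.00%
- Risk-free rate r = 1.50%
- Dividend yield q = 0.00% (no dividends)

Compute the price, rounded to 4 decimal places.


d1 = (ln(S/K) + (r - q + 0.5*sigma^2) * T) / (sigma * sqrt(T)) = 0.52927449
d2 = d1 - sigma * sqrt(T) = 0.14743683
exp(-rT) = 0.99252805; exp(-qT) = 1.00000000
P = K * exp(-rT) * N(-d2) - S_0 * exp(-qT) * N(-d1)
N(-d1) = 0.29830752; N(-d2) = 0.44139362
P = 0.8500 * 0.99252805 * 0.44139362 - 0.9600 * 1.00000000 * 0.29830752 = 0.0860

Answer: Price = 0.0860


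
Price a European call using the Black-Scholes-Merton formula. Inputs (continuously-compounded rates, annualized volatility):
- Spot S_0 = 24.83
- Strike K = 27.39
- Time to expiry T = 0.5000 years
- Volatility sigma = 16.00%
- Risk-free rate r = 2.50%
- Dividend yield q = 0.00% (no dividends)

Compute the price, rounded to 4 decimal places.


Answer: Price = 0.3797

Derivation:
d1 = (ln(S/K) + (r - q + 0.5*sigma^2) * T) / (sigma * sqrt(T)) = -0.70026008
d2 = d1 - sigma * sqrt(T) = -0.81339716
exp(-rT) = 0.98757780; exp(-qT) = 1.00000000
C = S_0 * exp(-qT) * N(d1) - K * exp(-rT) * N(d2)
N(d1) = 0.24188245; N(d2) = 0.20799519
C = 24.8300 * 1.00000000 * 0.24188245 - 27.3900 * 0.98757780 * 0.20799519 = 0.3797


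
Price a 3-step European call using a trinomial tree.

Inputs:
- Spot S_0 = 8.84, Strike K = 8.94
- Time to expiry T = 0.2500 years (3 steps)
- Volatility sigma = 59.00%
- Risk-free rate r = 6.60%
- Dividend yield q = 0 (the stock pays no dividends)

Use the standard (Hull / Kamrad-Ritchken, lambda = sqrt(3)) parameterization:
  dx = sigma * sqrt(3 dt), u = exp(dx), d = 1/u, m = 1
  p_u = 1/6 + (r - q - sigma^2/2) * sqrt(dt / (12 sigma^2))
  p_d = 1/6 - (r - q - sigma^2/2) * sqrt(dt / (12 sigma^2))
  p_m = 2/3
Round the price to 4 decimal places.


Answer: Price = V(0,0) = 0.9772

Derivation:
dt = T/N = 0.083333; dx = sigma*sqrt(3*dt) = 0.295000
u = exp(dx) = 1.343126; d = 1/u = 0.744532
p_u = 0.151405, p_m = 0.666667, p_d = 0.181928
Discount per step: exp(-r*dt) = 0.994515
Stock lattice S(k, j) with j the centered position index:
  k=0: S(0,+0) = 8.8400
  k=1: S(1,-1) = 6.5817; S(1,+0) = 8.8400; S(1,+1) = 11.8732
  k=2: S(2,-2) = 4.9003; S(2,-1) = 6.5817; S(2,+0) = 8.8400; S(2,+1) = 11.8732; S(2,+2) = 15.9473
  k=3: S(3,-3) = 3.6484; S(3,-2) = 4.9003; S(3,-1) = 6.5817; S(3,+0) = 8.8400; S(3,+1) = 11.8732; S(3,+2) = 15.9473; S(3,+3) = 21.4192
Terminal payoffs V(N, j) = max(S_T - K, 0):
  V(3,-3) = 0.000000; V(3,-2) = 0.000000; V(3,-1) = 0.000000; V(3,+0) = 0.000000; V(3,+1) = 2.933237; V(3,+2) = 7.007258; V(3,+3) = 12.479182
Backward induction: V(k, j) = exp(-r*dt) * [p_u * V(k+1, j+1) + p_m * V(k+1, j) + p_d * V(k+1, j-1)]
  V(2,-2) = exp(-r*dt) * [p_u*0.000000 + p_m*0.000000 + p_d*0.000000] = 0.000000
  V(2,-1) = exp(-r*dt) * [p_u*0.000000 + p_m*0.000000 + p_d*0.000000] = 0.000000
  V(2,+0) = exp(-r*dt) * [p_u*2.933237 + p_m*0.000000 + p_d*0.000000] = 0.441672
  V(2,+1) = exp(-r*dt) * [p_u*7.007258 + p_m*2.933237 + p_d*0.000000] = 2.999883
  V(2,+2) = exp(-r*dt) * [p_u*12.479182 + p_m*7.007258 + p_d*2.933237] = 7.055645
  V(1,-1) = exp(-r*dt) * [p_u*0.441672 + p_m*0.000000 + p_d*0.000000] = 0.066505
  V(1,+0) = exp(-r*dt) * [p_u*2.999883 + p_m*0.441672 + p_d*0.000000] = 0.744540
  V(1,+1) = exp(-r*dt) * [p_u*7.055645 + p_m*2.999883 + p_d*0.441672] = 3.131268
  V(0,+0) = exp(-r*dt) * [p_u*3.131268 + p_m*0.744540 + p_d*0.066505] = 0.977161


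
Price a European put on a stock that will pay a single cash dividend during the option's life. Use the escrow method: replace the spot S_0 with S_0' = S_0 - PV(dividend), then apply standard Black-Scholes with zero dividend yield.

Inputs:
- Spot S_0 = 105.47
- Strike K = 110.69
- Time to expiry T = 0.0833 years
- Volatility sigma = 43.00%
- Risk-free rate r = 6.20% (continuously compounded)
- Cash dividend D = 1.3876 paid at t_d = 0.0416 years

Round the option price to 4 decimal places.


PV(D) = D * exp(-r * t_d) = 1.3876 * 0.99742412 = 1.38402571
S_0' = S_0 - PV(D) = 105.4700 - 1.38402571 = 104.08597429
d1 = (ln(S_0'/K) + (r + sigma^2/2)*T) / (sigma*sqrt(T)) = -0.39200995
d2 = d1 - sigma*sqrt(T) = -0.51611543
exp(-rT) = 0.99484871
N(-d1) = 0.65247457; N(-d2) = 0.69711310
P = K * exp(-rT) * N(-d2) - S_0' * N(-d1) = 110.6900 * 0.99484871 * 0.69711310 - 104.08597429 * 0.65247457 = 8.8525

Answer: Price = 8.8525


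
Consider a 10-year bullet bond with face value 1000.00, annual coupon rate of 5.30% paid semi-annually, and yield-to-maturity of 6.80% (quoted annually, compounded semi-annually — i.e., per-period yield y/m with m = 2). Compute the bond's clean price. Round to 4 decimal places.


Coupon per period c = face * coupon_rate / m = 26.500000
Periods per year m = 2; per-period yield y/m = 0.034000
Number of cashflows N = 20
Cashflows (t years, CF_t, discount factor 1/(1+y/m)^(m*t), PV):
  t = 0.5000: CF_t = 26.500000, DF = 0.967118, PV = 25.628627
  t = 1.0000: CF_t = 26.500000, DF = 0.935317, PV = 24.785906
  t = 1.5000: CF_t = 26.500000, DF = 0.904562, PV = 23.970895
  t = 2.0000: CF_t = 26.500000, DF = 0.874818, PV = 23.182684
  t = 2.5000: CF_t = 26.500000, DF = 0.846052, PV = 22.420391
  t = 3.0000: CF_t = 26.500000, DF = 0.818233, PV = 21.683163
  t = 3.5000: CF_t = 26.500000, DF = 0.791327, PV = 20.970177
  t = 4.0000: CF_t = 26.500000, DF = 0.765307, PV = 20.280636
  t = 4.5000: CF_t = 26.500000, DF = 0.740142, PV = 19.613768
  t = 5.0000: CF_t = 26.500000, DF = 0.715805, PV = 18.968827
  t = 5.5000: CF_t = 26.500000, DF = 0.692268, PV = 18.345094
  t = 6.0000: CF_t = 26.500000, DF = 0.669505, PV = 17.741871
  t = 6.5000: CF_t = 26.500000, DF = 0.647490, PV = 17.158482
  t = 7.0000: CF_t = 26.500000, DF = 0.626199, PV = 16.594277
  t = 7.5000: CF_t = 26.500000, DF = 0.605608, PV = 16.048624
  t = 8.0000: CF_t = 26.500000, DF = 0.585695, PV = 15.520913
  t = 8.5000: CF_t = 26.500000, DF = 0.566436, PV = 15.010554
  t = 9.0000: CF_t = 26.500000, DF = 0.547810, PV = 14.516977
  t = 9.5000: CF_t = 26.500000, DF = 0.529797, PV = 14.039629
  t = 10.0000: CF_t = 1026.500000, DF = 0.512377, PV = 525.954504
Price P = sum_t PV_t = 892.435998

Answer: Price = 892.4360


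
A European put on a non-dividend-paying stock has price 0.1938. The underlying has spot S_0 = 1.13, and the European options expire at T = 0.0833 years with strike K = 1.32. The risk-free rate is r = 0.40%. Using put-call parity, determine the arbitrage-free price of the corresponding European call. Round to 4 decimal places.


Answer: Call price = 0.0042

Derivation:
Put-call parity: C - P = S_0 * exp(-qT) - K * exp(-rT).
S_0 * exp(-qT) = 1.1300 * 1.00000000 = 1.13000000
K * exp(-rT) = 1.3200 * 0.99966686 = 1.31956025
C = P + S*exp(-qT) - K*exp(-rT)
C = 0.1938 + 1.13000000 - 1.31956025 = 0.0042


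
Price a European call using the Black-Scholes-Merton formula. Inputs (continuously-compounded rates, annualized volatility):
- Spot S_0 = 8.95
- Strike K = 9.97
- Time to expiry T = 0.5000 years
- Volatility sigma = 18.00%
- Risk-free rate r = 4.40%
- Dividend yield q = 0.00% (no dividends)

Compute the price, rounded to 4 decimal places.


d1 = (ln(S/K) + (r - q + 0.5*sigma^2) * T) / (sigma * sqrt(T)) = -0.61146707
d2 = d1 - sigma * sqrt(T) = -0.73874629
exp(-rT) = 0.97824024; exp(-qT) = 1.00000000
C = S_0 * exp(-qT) * N(d1) - K * exp(-rT) * N(d2)
N(d1) = 0.27044521; N(d2) = 0.23003054
C = 8.9500 * 1.00000000 * 0.27044521 - 9.9700 * 0.97824024 * 0.23003054 = 0.1770

Answer: Price = 0.1770


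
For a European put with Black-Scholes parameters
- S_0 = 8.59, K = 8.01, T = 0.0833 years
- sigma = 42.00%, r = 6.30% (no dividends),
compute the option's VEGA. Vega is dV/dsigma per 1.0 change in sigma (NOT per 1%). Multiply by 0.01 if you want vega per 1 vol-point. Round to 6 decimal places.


Answer: Vega = 0.784579

Derivation:
d1 = 0.6806088737; d2 = 0.5593895683
phi(d1) = 0.3164617959; exp(-qT) = 1.0000000000; exp(-rT) = 0.9947658462
Vega = S * exp(-qT) * phi(d1) * sqrt(T) = 8.5900 * 1.0000000000 * 0.3164617959 * 0.2886173938 = 0.784579


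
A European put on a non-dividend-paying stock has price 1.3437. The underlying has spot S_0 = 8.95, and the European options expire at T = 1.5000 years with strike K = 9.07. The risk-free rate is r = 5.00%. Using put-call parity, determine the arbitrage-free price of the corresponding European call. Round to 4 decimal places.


Put-call parity: C - P = S_0 * exp(-qT) - K * exp(-rT).
S_0 * exp(-qT) = 8.9500 * 1.00000000 = 8.95000000
K * exp(-rT) = 9.0700 * 0.92774349 = 8.41463342
C = P + S*exp(-qT) - K*exp(-rT)
C = 1.3437 + 8.95000000 - 8.41463342 = 1.8791

Answer: Call price = 1.8791


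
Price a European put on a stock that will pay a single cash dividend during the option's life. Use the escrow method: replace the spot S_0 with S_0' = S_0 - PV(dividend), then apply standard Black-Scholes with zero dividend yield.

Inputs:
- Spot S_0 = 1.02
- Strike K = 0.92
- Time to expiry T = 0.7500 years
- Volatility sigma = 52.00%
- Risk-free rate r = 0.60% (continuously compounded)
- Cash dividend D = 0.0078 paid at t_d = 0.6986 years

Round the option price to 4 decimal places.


PV(D) = D * exp(-r * t_d) = 0.0078 * 0.99581717 = 0.00776737
S_0' = S_0 - PV(D) = 1.0200 - 0.00776737 = 1.01223263
d1 = (ln(S_0'/K) + (r + sigma^2/2)*T) / (sigma*sqrt(T)) = 0.44731327
d2 = d1 - sigma*sqrt(T) = -0.00301994
exp(-rT) = 0.99551011
N(-d1) = 0.32732444; N(-d2) = 0.50120478
P = K * exp(-rT) * N(-d2) - S_0' * N(-d1) = 0.9200 * 0.99551011 * 0.50120478 - 1.01223263 * 0.32732444 = 0.1277

Answer: Price = 0.1277


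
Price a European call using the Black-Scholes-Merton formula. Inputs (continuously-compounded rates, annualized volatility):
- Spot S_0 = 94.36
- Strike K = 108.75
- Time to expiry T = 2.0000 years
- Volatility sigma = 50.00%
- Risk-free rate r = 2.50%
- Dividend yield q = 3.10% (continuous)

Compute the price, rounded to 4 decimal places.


d1 = (ln(S/K) + (r - q + 0.5*sigma^2) * T) / (sigma * sqrt(T)) = 0.13585725
d2 = d1 - sigma * sqrt(T) = -0.57124953
exp(-rT) = 0.95122942; exp(-qT) = 0.93988289
C = S_0 * exp(-qT) * N(d1) - K * exp(-rT) * N(d2)
N(d1) = 0.55403294; N(d2) = 0.28391525
C = 94.3600 * 0.93988289 * 0.55403294 - 108.7500 * 0.95122942 * 0.28391525 = 19.7658

Answer: Price = 19.7658


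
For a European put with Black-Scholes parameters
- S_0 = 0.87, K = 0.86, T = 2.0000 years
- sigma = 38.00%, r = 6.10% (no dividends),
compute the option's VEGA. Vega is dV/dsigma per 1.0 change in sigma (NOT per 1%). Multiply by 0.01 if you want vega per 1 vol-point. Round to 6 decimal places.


d1 = 0.5172315327; d2 = -0.0201696210
phi(d1) = 0.3489932275; exp(-qT) = 1.0000000000; exp(-rT) = 0.8851483685
Vega = S * exp(-qT) * phi(d1) * sqrt(T) = 0.8700 * 1.0000000000 * 0.3489932275 * 1.4142135624 = 0.429389

Answer: Vega = 0.429389


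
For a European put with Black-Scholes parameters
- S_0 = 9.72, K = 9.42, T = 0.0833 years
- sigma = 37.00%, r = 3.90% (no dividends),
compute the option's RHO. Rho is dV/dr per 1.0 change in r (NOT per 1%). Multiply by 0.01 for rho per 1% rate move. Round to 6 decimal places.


d1 = 0.3773921270; d2 = 0.2706036912
phi(d1) = 0.3715206087; exp(-qT) = 1.0000000000; exp(-rT) = 0.9967565713
N(-d2) = 0.3933479283
Rho = -K*T*exp(-rT)*N(-d2) = -9.4200 * 0.0833 * 0.9967565713 * 0.3933479283 = -0.307654

Answer: Rho = -0.307654


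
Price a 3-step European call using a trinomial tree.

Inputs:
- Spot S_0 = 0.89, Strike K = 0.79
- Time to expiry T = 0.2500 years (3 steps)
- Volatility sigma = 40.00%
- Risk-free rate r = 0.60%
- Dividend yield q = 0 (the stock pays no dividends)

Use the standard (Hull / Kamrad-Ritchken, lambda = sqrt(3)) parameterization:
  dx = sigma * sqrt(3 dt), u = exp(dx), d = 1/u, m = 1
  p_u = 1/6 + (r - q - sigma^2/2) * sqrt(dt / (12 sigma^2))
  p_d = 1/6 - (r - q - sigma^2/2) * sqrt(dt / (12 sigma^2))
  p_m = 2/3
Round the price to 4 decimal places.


Answer: Price = V(0,0) = 0.1315

Derivation:
dt = T/N = 0.083333; dx = sigma*sqrt(3*dt) = 0.200000
u = exp(dx) = 1.221403; d = 1/u = 0.818731
p_u = 0.151250, p_m = 0.666667, p_d = 0.182083
Discount per step: exp(-r*dt) = 0.999500
Stock lattice S(k, j) with j the centered position index:
  k=0: S(0,+0) = 0.8900
  k=1: S(1,-1) = 0.7287; S(1,+0) = 0.8900; S(1,+1) = 1.0870
  k=2: S(2,-2) = 0.5966; S(2,-1) = 0.7287; S(2,+0) = 0.8900; S(2,+1) = 1.0870; S(2,+2) = 1.3277
  k=3: S(3,-3) = 0.4884; S(3,-2) = 0.5966; S(3,-1) = 0.7287; S(3,+0) = 0.8900; S(3,+1) = 1.0870; S(3,+2) = 1.3277; S(3,+3) = 1.6217
Terminal payoffs V(N, j) = max(S_T - K, 0):
  V(3,-3) = 0.000000; V(3,-2) = 0.000000; V(3,-1) = 0.000000; V(3,+0) = 0.100000; V(3,+1) = 0.297048; V(3,+2) = 0.537724; V(3,+3) = 0.831686
Backward induction: V(k, j) = exp(-r*dt) * [p_u * V(k+1, j+1) + p_m * V(k+1, j) + p_d * V(k+1, j-1)]
  V(2,-2) = exp(-r*dt) * [p_u*0.000000 + p_m*0.000000 + p_d*0.000000] = 0.000000
  V(2,-1) = exp(-r*dt) * [p_u*0.100000 + p_m*0.000000 + p_d*0.000000] = 0.015117
  V(2,+0) = exp(-r*dt) * [p_u*0.297048 + p_m*0.100000 + p_d*0.000000] = 0.111539
  V(2,+1) = exp(-r*dt) * [p_u*0.537724 + p_m*0.297048 + p_d*0.100000] = 0.297423
  V(2,+2) = exp(-r*dt) * [p_u*0.831686 + p_m*0.537724 + p_d*0.297048] = 0.538094
  V(1,-1) = exp(-r*dt) * [p_u*0.111539 + p_m*0.015117 + p_d*0.000000] = 0.026935
  V(1,+0) = exp(-r*dt) * [p_u*0.297423 + p_m*0.111539 + p_d*0.015117] = 0.122036
  V(1,+1) = exp(-r*dt) * [p_u*0.538094 + p_m*0.297423 + p_d*0.111539] = 0.299828
  V(0,+0) = exp(-r*dt) * [p_u*0.299828 + p_m*0.122036 + p_d*0.026935] = 0.131545


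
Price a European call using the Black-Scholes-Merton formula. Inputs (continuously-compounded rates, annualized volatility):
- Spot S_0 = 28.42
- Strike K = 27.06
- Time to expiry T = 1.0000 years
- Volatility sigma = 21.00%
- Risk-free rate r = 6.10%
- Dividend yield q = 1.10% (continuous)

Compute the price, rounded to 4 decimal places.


d1 = (ln(S/K) + (r - q + 0.5*sigma^2) * T) / (sigma * sqrt(T)) = 0.57660238
d2 = d1 - sigma * sqrt(T) = 0.36660238
exp(-rT) = 0.94082324; exp(-qT) = 0.98906028
C = S_0 * exp(-qT) * N(d1) - K * exp(-rT) * N(d2)
N(d1) = 0.71789595; N(d2) = 0.64304218
C = 28.4200 * 0.98906028 * 0.71789595 - 27.0600 * 0.94082324 * 0.64304218 = 3.8084

Answer: Price = 3.8084


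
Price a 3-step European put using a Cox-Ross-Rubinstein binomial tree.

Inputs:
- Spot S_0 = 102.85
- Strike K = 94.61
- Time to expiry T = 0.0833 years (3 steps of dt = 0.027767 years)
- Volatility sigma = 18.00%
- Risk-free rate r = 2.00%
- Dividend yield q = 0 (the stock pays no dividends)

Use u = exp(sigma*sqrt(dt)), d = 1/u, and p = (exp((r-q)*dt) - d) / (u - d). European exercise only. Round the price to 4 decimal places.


Answer: Price = V(0,0) = 0.0754

Derivation:
dt = T/N = 0.027767
u = exp(sigma*sqrt(dt)) = 1.030448; d = 1/u = 0.970451
p = (exp((r-q)*dt) - d) / (u - d) = 0.501761
Discount per step: exp(-r*dt) = 0.999445
Stock lattice S(k, i) with i counting down-moves:
  k=0: S(0,0) = 102.8500
  k=1: S(1,0) = 105.9816; S(1,1) = 99.8109
  k=2: S(2,0) = 109.2086; S(2,1) = 102.8500; S(2,2) = 96.8616
  k=3: S(3,0) = 112.5338; S(3,1) = 105.9816; S(3,2) = 99.8109; S(3,3) = 93.9995
Terminal payoffs V(N, i) = max(K - S_T, 0):
  V(3,0) = 0.000000; V(3,1) = 0.000000; V(3,2) = 0.000000; V(3,3) = 0.610485
Backward induction: V(k, i) = exp(-r*dt) * [p * V(k+1, i) + (1-p) * V(k+1, i+1)].
  V(2,0) = exp(-r*dt) * [p*0.000000 + (1-p)*0.000000] = 0.000000
  V(2,1) = exp(-r*dt) * [p*0.000000 + (1-p)*0.000000] = 0.000000
  V(2,2) = exp(-r*dt) * [p*0.000000 + (1-p)*0.610485] = 0.303999
  V(1,0) = exp(-r*dt) * [p*0.000000 + (1-p)*0.000000] = 0.000000
  V(1,1) = exp(-r*dt) * [p*0.000000 + (1-p)*0.303999] = 0.151380
  V(0,0) = exp(-r*dt) * [p*0.000000 + (1-p)*0.151380] = 0.075382


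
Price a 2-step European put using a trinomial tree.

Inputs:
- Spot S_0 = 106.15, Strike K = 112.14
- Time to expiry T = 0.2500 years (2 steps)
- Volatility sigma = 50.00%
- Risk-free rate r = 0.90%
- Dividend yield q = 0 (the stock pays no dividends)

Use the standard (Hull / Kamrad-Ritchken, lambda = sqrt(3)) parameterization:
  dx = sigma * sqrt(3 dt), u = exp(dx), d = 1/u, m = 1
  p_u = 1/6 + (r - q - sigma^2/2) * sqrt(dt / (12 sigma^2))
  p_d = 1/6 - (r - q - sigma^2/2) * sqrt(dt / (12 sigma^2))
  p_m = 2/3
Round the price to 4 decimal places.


Answer: Price = V(0,0) = 13.5617

Derivation:
dt = T/N = 0.125000; dx = sigma*sqrt(3*dt) = 0.306186
u = exp(dx) = 1.358235; d = 1/u = 0.736250
p_u = 0.142988, p_m = 0.666667, p_d = 0.190345
Discount per step: exp(-r*dt) = 0.998876
Stock lattice S(k, j) with j the centered position index:
  k=0: S(0,+0) = 106.1500
  k=1: S(1,-1) = 78.1529; S(1,+0) = 106.1500; S(1,+1) = 144.1767
  k=2: S(2,-2) = 57.5400; S(2,-1) = 78.1529; S(2,+0) = 106.1500; S(2,+1) = 144.1767; S(2,+2) = 195.8258
Terminal payoffs V(N, j) = max(K - S_T, 0):
  V(2,-2) = 54.599977; V(2,-1) = 33.987115; V(2,+0) = 5.990000; V(2,+1) = 0.000000; V(2,+2) = 0.000000
Backward induction: V(k, j) = exp(-r*dt) * [p_u * V(k+1, j+1) + p_m * V(k+1, j) + p_d * V(k+1, j-1)]
  V(1,-1) = exp(-r*dt) * [p_u*5.990000 + p_m*33.987115 + p_d*54.599977] = 33.869288
  V(1,+0) = exp(-r*dt) * [p_u*0.000000 + p_m*5.990000 + p_d*33.987115] = 10.450849
  V(1,+1) = exp(-r*dt) * [p_u*0.000000 + p_m*0.000000 + p_d*5.990000] = 1.138885
  V(0,+0) = exp(-r*dt) * [p_u*1.138885 + p_m*10.450849 + p_d*33.869288] = 13.561667


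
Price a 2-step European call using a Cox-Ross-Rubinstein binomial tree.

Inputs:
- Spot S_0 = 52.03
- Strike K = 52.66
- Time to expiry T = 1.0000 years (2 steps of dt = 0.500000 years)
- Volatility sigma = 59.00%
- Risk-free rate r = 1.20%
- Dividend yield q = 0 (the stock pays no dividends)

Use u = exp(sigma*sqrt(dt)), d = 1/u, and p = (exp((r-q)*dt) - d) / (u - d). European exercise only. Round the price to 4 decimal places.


dt = T/N = 0.500000
u = exp(sigma*sqrt(dt)) = 1.517695; d = 1/u = 0.658894
p = (exp((r-q)*dt) - d) / (u - d) = 0.404196
Discount per step: exp(-r*dt) = 0.994018
Stock lattice S(k, i) with i counting down-moves:
  k=0: S(0,0) = 52.0300
  k=1: S(1,0) = 78.9657; S(1,1) = 34.2822
  k=2: S(2,0) = 119.8459; S(2,1) = 52.0300; S(2,2) = 22.5884
Terminal payoffs V(N, i) = max(S_T - K, 0):
  V(2,0) = 67.185867; V(2,1) = 0.000000; V(2,2) = 0.000000
Backward induction: V(k, i) = exp(-r*dt) * [p * V(k+1, i) + (1-p) * V(k+1, i+1)].
  V(1,0) = exp(-r*dt) * [p*67.185867 + (1-p)*0.000000] = 26.993817
  V(1,1) = exp(-r*dt) * [p*0.000000 + (1-p)*0.000000] = 0.000000
  V(0,0) = exp(-r*dt) * [p*26.993817 + (1-p)*0.000000] = 10.845527

Answer: Price = V(0,0) = 10.8455


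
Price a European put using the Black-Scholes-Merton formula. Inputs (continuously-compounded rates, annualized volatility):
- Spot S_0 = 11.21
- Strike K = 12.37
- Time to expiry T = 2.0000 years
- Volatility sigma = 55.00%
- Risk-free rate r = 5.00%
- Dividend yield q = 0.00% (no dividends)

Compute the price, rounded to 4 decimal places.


Answer: Price = 3.3816

Derivation:
d1 = (ln(S/K) + (r - q + 0.5*sigma^2) * T) / (sigma * sqrt(T)) = 0.39087841
d2 = d1 - sigma * sqrt(T) = -0.38693905
exp(-rT) = 0.90483742; exp(-qT) = 1.00000000
P = K * exp(-rT) * N(-d2) - S_0 * exp(-qT) * N(-d1)
N(-d1) = 0.34794356; N(-d2) = 0.65059933
P = 12.3700 * 0.90483742 * 0.65059933 - 11.2100 * 1.00000000 * 0.34794356 = 3.3816


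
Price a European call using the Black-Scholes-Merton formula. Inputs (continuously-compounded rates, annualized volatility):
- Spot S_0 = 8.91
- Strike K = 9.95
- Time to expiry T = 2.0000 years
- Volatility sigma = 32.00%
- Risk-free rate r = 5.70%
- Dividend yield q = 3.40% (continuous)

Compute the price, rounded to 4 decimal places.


d1 = (ln(S/K) + (r - q + 0.5*sigma^2) * T) / (sigma * sqrt(T)) = 0.08397267
d2 = d1 - sigma * sqrt(T) = -0.36857567
exp(-rT) = 0.89225796; exp(-qT) = 0.93426047
C = S_0 * exp(-qT) * N(d1) - K * exp(-rT) * N(d2)
N(d1) = 0.53346092; N(d2) = 0.35622201
C = 8.9100 * 0.93426047 * 0.53346092 - 9.9500 * 0.89225796 * 0.35622201 = 1.2781

Answer: Price = 1.2781


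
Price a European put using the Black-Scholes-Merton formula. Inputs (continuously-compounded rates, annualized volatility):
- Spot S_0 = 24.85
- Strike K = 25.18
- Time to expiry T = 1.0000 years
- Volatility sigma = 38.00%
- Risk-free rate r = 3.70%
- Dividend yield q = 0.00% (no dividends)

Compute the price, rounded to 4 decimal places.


d1 = (ln(S/K) + (r - q + 0.5*sigma^2) * T) / (sigma * sqrt(T)) = 0.25265191
d2 = d1 - sigma * sqrt(T) = -0.12734809
exp(-rT) = 0.96367614; exp(-qT) = 1.00000000
P = K * exp(-rT) * N(-d2) - S_0 * exp(-qT) * N(-d1)
N(-d1) = 0.40026861; N(-d2) = 0.55066755
P = 25.1800 * 0.96367614 * 0.55066755 - 24.8500 * 1.00000000 * 0.40026861 = 3.4155

Answer: Price = 3.4155


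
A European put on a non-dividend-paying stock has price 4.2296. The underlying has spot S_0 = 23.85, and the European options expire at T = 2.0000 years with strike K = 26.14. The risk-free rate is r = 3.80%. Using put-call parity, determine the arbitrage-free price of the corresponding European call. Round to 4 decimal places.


Put-call parity: C - P = S_0 * exp(-qT) - K * exp(-rT).
S_0 * exp(-qT) = 23.8500 * 1.00000000 = 23.85000000
K * exp(-rT) = 26.1400 * 0.92681621 = 24.22697564
C = P + S*exp(-qT) - K*exp(-rT)
C = 4.2296 + 23.85000000 - 24.22697564 = 3.8526

Answer: Call price = 3.8526


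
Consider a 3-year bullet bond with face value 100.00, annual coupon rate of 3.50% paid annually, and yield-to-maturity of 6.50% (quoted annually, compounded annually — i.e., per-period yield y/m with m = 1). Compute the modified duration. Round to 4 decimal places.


Answer: Modified duration = 2.7184

Derivation:
Coupon per period c = face * coupon_rate / m = 3.500000
Periods per year m = 1; per-period yield y/m = 0.065000
Number of cashflows N = 3
Cashflows (t years, CF_t, discount factor 1/(1+y/m)^(m*t), PV):
  t = 1.0000: CF_t = 3.500000, DF = 0.938967, PV = 3.286385
  t = 2.0000: CF_t = 3.500000, DF = 0.881659, PV = 3.085807
  t = 3.0000: CF_t = 103.500000, DF = 0.827849, PV = 85.682381
Price P = sum_t PV_t = 92.054573
First compute Macaulay numerator sum_t t * PV_t:
  t * PV_t at t = 1.0000: 3.286385
  t * PV_t at t = 2.0000: 6.171615
  t * PV_t at t = 3.0000: 257.047143
Macaulay duration D = 266.505143 / 92.054573 = 2.895078
Modified duration = D / (1 + y/m) = 2.895078 / (1 + 0.065000) = 2.718383


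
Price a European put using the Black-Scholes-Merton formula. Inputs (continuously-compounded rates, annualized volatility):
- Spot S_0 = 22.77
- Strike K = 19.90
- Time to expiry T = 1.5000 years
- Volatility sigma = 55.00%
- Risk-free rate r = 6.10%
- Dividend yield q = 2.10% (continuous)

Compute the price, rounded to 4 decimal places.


Answer: Price = 3.5633

Derivation:
d1 = (ln(S/K) + (r - q + 0.5*sigma^2) * T) / (sigma * sqrt(T)) = 0.62588048
d2 = d1 - sigma * sqrt(T) = -0.04772920
exp(-rT) = 0.91256132; exp(-qT) = 0.96899096
P = K * exp(-rT) * N(-d2) - S_0 * exp(-qT) * N(-d1)
N(-d1) = 0.26569667; N(-d2) = 0.51903397
P = 19.9000 * 0.91256132 * 0.51903397 - 22.7700 * 0.96899096 * 0.26569667 = 3.5633


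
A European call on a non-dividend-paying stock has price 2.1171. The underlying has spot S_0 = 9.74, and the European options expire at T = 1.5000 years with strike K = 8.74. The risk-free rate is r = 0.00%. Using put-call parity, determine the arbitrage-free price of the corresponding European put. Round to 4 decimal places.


Put-call parity: C - P = S_0 * exp(-qT) - K * exp(-rT).
S_0 * exp(-qT) = 9.7400 * 1.00000000 = 9.74000000
K * exp(-rT) = 8.7400 * 1.00000000 = 8.74000000
P = C - S*exp(-qT) + K*exp(-rT)
P = 2.1171 - 9.74000000 + 8.74000000 = 1.1171

Answer: Put price = 1.1171


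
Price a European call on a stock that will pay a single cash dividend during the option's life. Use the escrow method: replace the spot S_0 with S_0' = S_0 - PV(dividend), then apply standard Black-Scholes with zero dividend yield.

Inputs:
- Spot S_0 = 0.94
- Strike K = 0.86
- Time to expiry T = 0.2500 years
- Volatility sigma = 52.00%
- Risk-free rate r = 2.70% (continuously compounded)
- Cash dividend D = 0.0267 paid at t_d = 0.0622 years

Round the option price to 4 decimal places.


PV(D) = D * exp(-r * t_d) = 0.0267 * 0.99832201 = 0.02665520
S_0' = S_0 - PV(D) = 0.9400 - 0.02665520 = 0.91334480
d1 = (ln(S_0'/K) + (r + sigma^2/2)*T) / (sigma*sqrt(T)) = 0.38742723
d2 = d1 - sigma*sqrt(T) = 0.12742723
exp(-rT) = 0.99327273
N(d1) = 0.65078002; N(d2) = 0.55069887
C = S_0' * N(d1) - K * exp(-rT) * N(d2) = 0.91334480 * 0.65078002 - 0.8600 * 0.99327273 * 0.55069887 = 0.1240

Answer: Price = 0.1240


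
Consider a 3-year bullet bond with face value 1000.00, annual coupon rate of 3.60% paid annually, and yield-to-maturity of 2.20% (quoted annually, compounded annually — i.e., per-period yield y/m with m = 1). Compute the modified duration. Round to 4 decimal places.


Answer: Modified duration = 2.8367

Derivation:
Coupon per period c = face * coupon_rate / m = 36.000000
Periods per year m = 1; per-period yield y/m = 0.022000
Number of cashflows N = 3
Cashflows (t years, CF_t, discount factor 1/(1+y/m)^(m*t), PV):
  t = 1.0000: CF_t = 36.000000, DF = 0.978474, PV = 35.225049
  t = 2.0000: CF_t = 36.000000, DF = 0.957411, PV = 34.466780
  t = 3.0000: CF_t = 1036.000000, DF = 0.936801, PV = 970.525762
Price P = sum_t PV_t = 1040.217591
First compute Macaulay numerator sum_t t * PV_t:
  t * PV_t at t = 1.0000: 35.225049
  t * PV_t at t = 2.0000: 68.933560
  t * PV_t at t = 3.0000: 2911.577286
Macaulay duration D = 3015.735895 / 1040.217591 = 2.899139
Modified duration = D / (1 + y/m) = 2.899139 / (1 + 0.022000) = 2.836731


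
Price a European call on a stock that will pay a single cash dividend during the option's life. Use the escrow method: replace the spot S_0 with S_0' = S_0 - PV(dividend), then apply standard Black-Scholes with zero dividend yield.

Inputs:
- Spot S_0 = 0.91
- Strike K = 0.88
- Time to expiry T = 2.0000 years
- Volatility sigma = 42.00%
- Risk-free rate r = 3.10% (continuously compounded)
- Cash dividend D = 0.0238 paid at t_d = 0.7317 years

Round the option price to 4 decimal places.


Answer: Price = 0.2313

Derivation:
PV(D) = D * exp(-r * t_d) = 0.0238 * 0.97757262 = 0.02326623
S_0' = S_0 - PV(D) = 0.9100 - 0.02326623 = 0.88673377
d1 = (ln(S_0'/K) + (r + sigma^2/2)*T) / (sigma*sqrt(T)) = 0.41420107
d2 = d1 - sigma*sqrt(T) = -0.17976862
exp(-rT) = 0.93988289
N(d1) = 0.66063657; N(d2) = 0.42866711
C = S_0' * N(d1) - K * exp(-rT) * N(d2) = 0.88673377 * 0.66063657 - 0.8800 * 0.93988289 * 0.42866711 = 0.2313


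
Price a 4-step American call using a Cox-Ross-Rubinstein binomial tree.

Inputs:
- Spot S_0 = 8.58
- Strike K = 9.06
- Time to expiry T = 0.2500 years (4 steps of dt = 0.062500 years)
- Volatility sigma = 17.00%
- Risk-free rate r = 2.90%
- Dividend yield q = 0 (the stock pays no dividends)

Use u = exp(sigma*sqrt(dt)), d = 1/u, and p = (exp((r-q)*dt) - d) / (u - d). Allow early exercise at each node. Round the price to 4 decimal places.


dt = T/N = 0.062500
u = exp(sigma*sqrt(dt)) = 1.043416; d = 1/u = 0.958390
p = (exp((r-q)*dt) - d) / (u - d) = 0.510713
Discount per step: exp(-r*dt) = 0.998189
Stock lattice S(k, i) with i counting down-moves:
  k=0: S(0,0) = 8.5800
  k=1: S(1,0) = 8.9525; S(1,1) = 8.2230
  k=2: S(2,0) = 9.3412; S(2,1) = 8.5800; S(2,2) = 7.8808
  k=3: S(3,0) = 9.7468; S(3,1) = 8.9525; S(3,2) = 8.2230; S(3,3) = 7.5529
  k=4: S(4,0) = 10.1699; S(4,1) = 9.3412; S(4,2) = 8.5800; S(4,3) = 7.8808; S(4,4) = 7.2386
Terminal payoffs V(N, i) = max(S_T - K, 0):
  V(4,0) = 1.109916; V(4,1) = 0.281192; V(4,2) = 0.000000; V(4,3) = 0.000000; V(4,4) = 0.000000
Backward induction: V(k, i) = exp(-r*dt) * [p * V(k+1, i) + (1-p) * V(k+1, i+1)]; then take max(V_cont, immediate exercise) for American.
  V(3,0) = exp(-r*dt) * [p*1.109916 + (1-p)*0.281192] = 0.703157; exercise = 0.686750; V(3,0) = max -> 0.703157
  V(3,1) = exp(-r*dt) * [p*0.281192 + (1-p)*0.000000] = 0.143349; exercise = 0.000000; V(3,1) = max -> 0.143349
  V(3,2) = exp(-r*dt) * [p*0.000000 + (1-p)*0.000000] = 0.000000; exercise = 0.000000; V(3,2) = max -> 0.000000
  V(3,3) = exp(-r*dt) * [p*0.000000 + (1-p)*0.000000] = 0.000000; exercise = 0.000000; V(3,3) = max -> 0.000000
  V(2,0) = exp(-r*dt) * [p*0.703157 + (1-p)*0.143349] = 0.428473; exercise = 0.281192; V(2,0) = max -> 0.428473
  V(2,1) = exp(-r*dt) * [p*0.143349 + (1-p)*0.000000] = 0.073077; exercise = 0.000000; V(2,1) = max -> 0.073077
  V(2,2) = exp(-r*dt) * [p*0.000000 + (1-p)*0.000000] = 0.000000; exercise = 0.000000; V(2,2) = max -> 0.000000
  V(1,0) = exp(-r*dt) * [p*0.428473 + (1-p)*0.073077] = 0.254121; exercise = 0.000000; V(1,0) = max -> 0.254121
  V(1,1) = exp(-r*dt) * [p*0.073077 + (1-p)*0.000000] = 0.037254; exercise = 0.000000; V(1,1) = max -> 0.037254
  V(0,0) = exp(-r*dt) * [p*0.254121 + (1-p)*0.037254] = 0.147743; exercise = 0.000000; V(0,0) = max -> 0.147743

Answer: Price = V(0,0) = 0.1477


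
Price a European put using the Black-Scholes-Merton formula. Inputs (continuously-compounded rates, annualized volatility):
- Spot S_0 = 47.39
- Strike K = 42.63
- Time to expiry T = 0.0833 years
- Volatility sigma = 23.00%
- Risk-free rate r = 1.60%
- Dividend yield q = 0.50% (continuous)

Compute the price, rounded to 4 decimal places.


Answer: Price = 0.0679

Derivation:
d1 = (ln(S/K) + (r - q + 0.5*sigma^2) * T) / (sigma * sqrt(T)) = 1.64159846
d2 = d1 - sigma * sqrt(T) = 1.57521646
exp(-rT) = 0.99866809; exp(-qT) = 0.99958359
P = K * exp(-rT) * N(-d2) - S_0 * exp(-qT) * N(-d1)
N(-d1) = 0.05033662; N(-d2) = 0.05760324
P = 42.6300 * 0.99866809 * 0.05760324 - 47.3900 * 0.99958359 * 0.05033662 = 0.0679


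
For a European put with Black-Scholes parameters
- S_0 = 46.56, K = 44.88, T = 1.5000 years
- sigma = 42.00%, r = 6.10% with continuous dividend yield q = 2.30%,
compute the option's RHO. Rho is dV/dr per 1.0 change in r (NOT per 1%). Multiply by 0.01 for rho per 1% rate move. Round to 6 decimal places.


Answer: Rho = -32.551849

Derivation:
d1 = 0.4394492341; d2 = -0.0749436119
phi(d1) = 0.3622225968; exp(-qT) = 0.9660883397; exp(-rT) = 0.9125613162
N(-d2) = 0.5298702116
Rho = -K*T*exp(-rT)*N(-d2) = -44.8800 * 1.5000 * 0.9125613162 * 0.5298702116 = -32.551849


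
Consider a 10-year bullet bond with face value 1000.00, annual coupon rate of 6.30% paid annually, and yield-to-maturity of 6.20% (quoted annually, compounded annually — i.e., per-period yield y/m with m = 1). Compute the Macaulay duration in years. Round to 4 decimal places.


Coupon per period c = face * coupon_rate / m = 63.000000
Periods per year m = 1; per-period yield y/m = 0.062000
Number of cashflows N = 10
Cashflows (t years, CF_t, discount factor 1/(1+y/m)^(m*t), PV):
  t = 1.0000: CF_t = 63.000000, DF = 0.941620, PV = 59.322034
  t = 2.0000: CF_t = 63.000000, DF = 0.886647, PV = 55.858789
  t = 3.0000: CF_t = 63.000000, DF = 0.834885, PV = 52.597730
  t = 4.0000: CF_t = 63.000000, DF = 0.786144, PV = 49.527052
  t = 5.0000: CF_t = 63.000000, DF = 0.740248, PV = 46.635643
  t = 6.0000: CF_t = 63.000000, DF = 0.697032, PV = 43.913035
  t = 7.0000: CF_t = 63.000000, DF = 0.656339, PV = 41.349373
  t = 8.0000: CF_t = 63.000000, DF = 0.618022, PV = 38.935380
  t = 9.0000: CF_t = 63.000000, DF = 0.581942, PV = 36.662316
  t = 10.0000: CF_t = 1063.000000, DF = 0.547968, PV = 582.489495
Price P = sum_t PV_t = 1007.290846
Macaulay numerator sum_t t * PV_t:
  t * PV_t at t = 1.0000: 59.322034
  t * PV_t at t = 2.0000: 111.717578
  t * PV_t at t = 3.0000: 157.793189
  t * PV_t at t = 4.0000: 198.108210
  t * PV_t at t = 5.0000: 233.178213
  t * PV_t at t = 6.0000: 263.478207
  t * PV_t at t = 7.0000: 289.445613
  t * PV_t at t = 8.0000: 311.483038
  t * PV_t at t = 9.0000: 329.960846
  t * PV_t at t = 10.0000: 5824.894945
Macaulay duration D = (sum_t t * PV_t) / P = 7779.381874 / 1007.290846 = 7.723074

Answer: Macaulay duration = 7.7231 years


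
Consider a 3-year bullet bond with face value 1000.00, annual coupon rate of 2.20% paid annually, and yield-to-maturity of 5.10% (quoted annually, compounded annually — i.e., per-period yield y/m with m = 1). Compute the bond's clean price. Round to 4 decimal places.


Coupon per period c = face * coupon_rate / m = 22.000000
Periods per year m = 1; per-period yield y/m = 0.051000
Number of cashflows N = 3
Cashflows (t years, CF_t, discount factor 1/(1+y/m)^(m*t), PV):
  t = 1.0000: CF_t = 22.000000, DF = 0.951475, PV = 20.932445
  t = 2.0000: CF_t = 22.000000, DF = 0.905304, PV = 19.916694
  t = 3.0000: CF_t = 1022.000000, DF = 0.861374, PV = 880.324417
Price P = sum_t PV_t = 921.173556

Answer: Price = 921.1736


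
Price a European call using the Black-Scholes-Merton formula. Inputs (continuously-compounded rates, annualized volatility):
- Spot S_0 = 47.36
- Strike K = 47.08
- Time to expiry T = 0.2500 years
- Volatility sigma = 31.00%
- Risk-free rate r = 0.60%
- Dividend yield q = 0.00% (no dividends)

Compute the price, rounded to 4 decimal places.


Answer: Price = 3.0934

Derivation:
d1 = (ln(S/K) + (r - q + 0.5*sigma^2) * T) / (sigma * sqrt(T)) = 0.12543360
d2 = d1 - sigma * sqrt(T) = -0.02956640
exp(-rT) = 0.99850112; exp(-qT) = 1.00000000
C = S_0 * exp(-qT) * N(d1) - K * exp(-rT) * N(d2)
N(d1) = 0.54990986; N(d2) = 0.48820643
C = 47.3600 * 1.00000000 * 0.54990986 - 47.0800 * 0.99850112 * 0.48820643 = 3.0934


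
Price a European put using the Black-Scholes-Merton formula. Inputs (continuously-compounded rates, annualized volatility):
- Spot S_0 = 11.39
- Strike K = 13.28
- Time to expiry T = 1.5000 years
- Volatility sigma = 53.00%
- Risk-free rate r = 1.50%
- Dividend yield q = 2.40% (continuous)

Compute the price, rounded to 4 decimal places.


Answer: Price = 4.1455

Derivation:
d1 = (ln(S/K) + (r - q + 0.5*sigma^2) * T) / (sigma * sqrt(T)) = 0.06724794
d2 = d1 - sigma * sqrt(T) = -0.58186684
exp(-rT) = 0.97775124; exp(-qT) = 0.96464029
P = K * exp(-rT) * N(-d2) - S_0 * exp(-qT) * N(-d1)
N(-d1) = 0.47319216; N(-d2) = 0.71967181
P = 13.2800 * 0.97775124 * 0.71967181 - 11.3900 * 0.96464029 * 0.47319216 = 4.1455


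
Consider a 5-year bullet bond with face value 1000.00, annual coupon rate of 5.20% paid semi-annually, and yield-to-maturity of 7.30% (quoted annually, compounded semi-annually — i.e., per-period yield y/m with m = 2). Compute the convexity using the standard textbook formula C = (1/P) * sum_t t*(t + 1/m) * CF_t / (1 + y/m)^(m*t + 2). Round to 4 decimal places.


Coupon per period c = face * coupon_rate / m = 26.000000
Periods per year m = 2; per-period yield y/m = 0.036500
Number of cashflows N = 10
Cashflows (t years, CF_t, discount factor 1/(1+y/m)^(m*t), PV):
  t = 0.5000: CF_t = 26.000000, DF = 0.964785, PV = 25.084419
  t = 1.0000: CF_t = 26.000000, DF = 0.930811, PV = 24.201079
  t = 1.5000: CF_t = 26.000000, DF = 0.898033, PV = 23.348846
  t = 2.0000: CF_t = 26.000000, DF = 0.866409, PV = 22.526625
  t = 2.5000: CF_t = 26.000000, DF = 0.835898, PV = 21.733357
  t = 3.0000: CF_t = 26.000000, DF = 0.806462, PV = 20.968024
  t = 3.5000: CF_t = 26.000000, DF = 0.778063, PV = 20.229642
  t = 4.0000: CF_t = 26.000000, DF = 0.750664, PV = 19.517262
  t = 4.5000: CF_t = 26.000000, DF = 0.724230, PV = 18.829968
  t = 5.0000: CF_t = 1026.000000, DF = 0.698726, PV = 716.892928
Price P = sum_t PV_t = 913.332152
Convexity numerator sum_t t*(t + 1/m) * CF_t / (1+y/m)^(m*t + 2):
  t = 0.5000: term = 11.674423
  t = 1.0000: term = 33.789937
  t = 1.5000: term = 65.200071
  t = 2.0000: term = 104.840121
  t = 2.5000: term = 151.722317
  t = 3.0000: term = 204.931253
  t = 3.5000: term = 263.619557
  t = 4.0000: term = 327.003792
  t = 4.5000: term = 394.360579
  t = 5.0000: term = 18350.520087
Convexity = (1/P) * sum = 19907.662137 / 913.332152 = 21.796739

Answer: Convexity = 21.7967


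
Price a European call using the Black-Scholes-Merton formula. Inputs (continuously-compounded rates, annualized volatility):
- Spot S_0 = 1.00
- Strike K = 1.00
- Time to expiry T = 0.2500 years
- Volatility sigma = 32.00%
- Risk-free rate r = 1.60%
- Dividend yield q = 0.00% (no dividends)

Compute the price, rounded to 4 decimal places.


Answer: Price = 0.0657

Derivation:
d1 = (ln(S/K) + (r - q + 0.5*sigma^2) * T) / (sigma * sqrt(T)) = 0.10500000
d2 = d1 - sigma * sqrt(T) = -0.05500000
exp(-rT) = 0.99600799; exp(-qT) = 1.00000000
C = S_0 * exp(-qT) * N(d1) - K * exp(-rT) * N(d2)
N(d1) = 0.54181210; N(d2) = 0.47806923
C = 1.0000 * 1.00000000 * 0.54181210 - 1.0000 * 0.99600799 * 0.47806923 = 0.0657


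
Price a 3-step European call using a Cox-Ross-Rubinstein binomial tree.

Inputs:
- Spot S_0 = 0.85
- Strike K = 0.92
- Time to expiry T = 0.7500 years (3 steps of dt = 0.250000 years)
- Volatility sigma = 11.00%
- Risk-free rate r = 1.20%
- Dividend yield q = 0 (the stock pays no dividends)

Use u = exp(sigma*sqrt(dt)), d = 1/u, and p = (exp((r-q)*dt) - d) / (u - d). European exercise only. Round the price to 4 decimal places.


Answer: Price = V(0,0) = 0.0111

Derivation:
dt = T/N = 0.250000
u = exp(sigma*sqrt(dt)) = 1.056541; d = 1/u = 0.946485
p = (exp((r-q)*dt) - d) / (u - d) = 0.513553
Discount per step: exp(-r*dt) = 0.997004
Stock lattice S(k, i) with i counting down-moves:
  k=0: S(0,0) = 0.8500
  k=1: S(1,0) = 0.8981; S(1,1) = 0.8045
  k=2: S(2,0) = 0.9488; S(2,1) = 0.8500; S(2,2) = 0.7615
  k=3: S(3,0) = 1.0025; S(3,1) = 0.8981; S(3,2) = 0.8045; S(3,3) = 0.7207
Terminal payoffs V(N, i) = max(S_T - K, 0):
  V(3,0) = 0.082484; V(3,1) = 0.000000; V(3,2) = 0.000000; V(3,3) = 0.000000
Backward induction: V(k, i) = exp(-r*dt) * [p * V(k+1, i) + (1-p) * V(k+1, i+1)].
  V(2,0) = exp(-r*dt) * [p*0.082484 + (1-p)*0.000000] = 0.042233
  V(2,1) = exp(-r*dt) * [p*0.000000 + (1-p)*0.000000] = 0.000000
  V(2,2) = exp(-r*dt) * [p*0.000000 + (1-p)*0.000000] = 0.000000
  V(1,0) = exp(-r*dt) * [p*0.042233 + (1-p)*0.000000] = 0.021624
  V(1,1) = exp(-r*dt) * [p*0.000000 + (1-p)*0.000000] = 0.000000
  V(0,0) = exp(-r*dt) * [p*0.021624 + (1-p)*0.000000] = 0.011072


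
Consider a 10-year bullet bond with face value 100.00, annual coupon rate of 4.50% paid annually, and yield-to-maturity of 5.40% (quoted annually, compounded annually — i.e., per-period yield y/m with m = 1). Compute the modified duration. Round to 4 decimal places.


Answer: Modified duration = 7.7762

Derivation:
Coupon per period c = face * coupon_rate / m = 4.500000
Periods per year m = 1; per-period yield y/m = 0.054000
Number of cashflows N = 10
Cashflows (t years, CF_t, discount factor 1/(1+y/m)^(m*t), PV):
  t = 1.0000: CF_t = 4.500000, DF = 0.948767, PV = 4.269450
  t = 2.0000: CF_t = 4.500000, DF = 0.900158, PV = 4.050711
  t = 3.0000: CF_t = 4.500000, DF = 0.854040, PV = 3.843180
  t = 4.0000: CF_t = 4.500000, DF = 0.810285, PV = 3.646280
  t = 5.0000: CF_t = 4.500000, DF = 0.768771, PV = 3.459469
  t = 6.0000: CF_t = 4.500000, DF = 0.729384, PV = 3.282229
  t = 7.0000: CF_t = 4.500000, DF = 0.692015, PV = 3.114069
  t = 8.0000: CF_t = 4.500000, DF = 0.656561, PV = 2.954525
  t = 9.0000: CF_t = 4.500000, DF = 0.622923, PV = 2.803154
  t = 10.0000: CF_t = 104.500000, DF = 0.591009, PV = 61.760412
Price P = sum_t PV_t = 93.183479
First compute Macaulay numerator sum_t t * PV_t:
  t * PV_t at t = 1.0000: 4.269450
  t * PV_t at t = 2.0000: 8.101423
  t * PV_t at t = 3.0000: 11.529539
  t * PV_t at t = 4.0000: 14.585122
  t * PV_t at t = 5.0000: 17.297346
  t * PV_t at t = 6.0000: 19.693373
  t * PV_t at t = 7.0000: 21.798483
  t * PV_t at t = 8.0000: 23.636198
  t * PV_t at t = 9.0000: 25.228389
  t * PV_t at t = 10.0000: 617.604116
Macaulay duration D = 763.743438 / 93.183479 = 8.196125
Modified duration = D / (1 + y/m) = 8.196125 / (1 + 0.054000) = 7.776210
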